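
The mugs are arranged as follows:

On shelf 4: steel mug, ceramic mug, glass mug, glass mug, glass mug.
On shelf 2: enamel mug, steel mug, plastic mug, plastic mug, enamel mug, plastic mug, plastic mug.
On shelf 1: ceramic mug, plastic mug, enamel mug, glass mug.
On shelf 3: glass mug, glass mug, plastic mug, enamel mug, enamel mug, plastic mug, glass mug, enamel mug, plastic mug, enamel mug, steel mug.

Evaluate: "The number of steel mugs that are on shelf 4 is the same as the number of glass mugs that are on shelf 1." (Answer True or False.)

True

steel mugs on shelf 4: 1.
glass mugs on shelf 1: 1.
The claim requires 1 = 1, which holds.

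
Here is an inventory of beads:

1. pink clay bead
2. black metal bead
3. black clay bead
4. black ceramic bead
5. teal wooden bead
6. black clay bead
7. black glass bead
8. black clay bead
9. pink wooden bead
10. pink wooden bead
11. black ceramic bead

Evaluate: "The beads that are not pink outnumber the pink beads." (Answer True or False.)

There are 8 beads that are not pink.
There are 3 pink beads.
The claim requires 8 > 3, which holds.

True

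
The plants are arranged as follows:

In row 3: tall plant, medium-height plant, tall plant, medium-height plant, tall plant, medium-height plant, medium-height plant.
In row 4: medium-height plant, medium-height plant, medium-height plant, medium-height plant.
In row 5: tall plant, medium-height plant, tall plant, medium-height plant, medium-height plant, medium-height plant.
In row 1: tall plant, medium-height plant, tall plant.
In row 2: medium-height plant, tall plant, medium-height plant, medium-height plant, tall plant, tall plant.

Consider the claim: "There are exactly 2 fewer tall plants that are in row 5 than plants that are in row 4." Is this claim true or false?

tall plants in row 5: 2.
plants in row 4: 4.
The claim requires 4 − 2 (= 2) to equal 2, which holds.

True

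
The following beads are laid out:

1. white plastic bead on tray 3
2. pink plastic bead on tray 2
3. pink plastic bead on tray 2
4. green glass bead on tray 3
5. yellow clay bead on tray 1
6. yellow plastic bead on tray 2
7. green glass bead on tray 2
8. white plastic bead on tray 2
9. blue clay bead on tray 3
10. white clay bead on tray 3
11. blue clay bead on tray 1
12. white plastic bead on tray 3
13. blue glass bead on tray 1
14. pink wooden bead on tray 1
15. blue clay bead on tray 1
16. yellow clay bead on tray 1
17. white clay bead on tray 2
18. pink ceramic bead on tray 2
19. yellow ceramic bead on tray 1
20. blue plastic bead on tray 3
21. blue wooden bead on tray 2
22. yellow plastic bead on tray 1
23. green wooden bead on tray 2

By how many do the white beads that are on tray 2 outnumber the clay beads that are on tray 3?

white beads on tray 2: 2.
clay beads on tray 3: 2.
2 − 2 = 0.

0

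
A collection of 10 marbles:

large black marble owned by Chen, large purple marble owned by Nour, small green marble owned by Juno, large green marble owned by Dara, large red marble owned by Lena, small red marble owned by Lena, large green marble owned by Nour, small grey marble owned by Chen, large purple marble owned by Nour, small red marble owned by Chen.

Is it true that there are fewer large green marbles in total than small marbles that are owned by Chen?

False

There are 2 large green marbles.
Count of small marbles owned by Chen: 2.
The claim requires 2 < 2, which does not hold.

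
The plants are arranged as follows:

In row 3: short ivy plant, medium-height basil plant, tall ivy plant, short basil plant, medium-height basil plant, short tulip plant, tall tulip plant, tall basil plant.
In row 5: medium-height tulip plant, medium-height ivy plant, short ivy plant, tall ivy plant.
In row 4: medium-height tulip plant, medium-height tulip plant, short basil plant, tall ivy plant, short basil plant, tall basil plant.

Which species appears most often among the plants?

Counts by species: basil 7, ivy 6, tulip 5.
The maximum is 7, held uniquely by basil.

basil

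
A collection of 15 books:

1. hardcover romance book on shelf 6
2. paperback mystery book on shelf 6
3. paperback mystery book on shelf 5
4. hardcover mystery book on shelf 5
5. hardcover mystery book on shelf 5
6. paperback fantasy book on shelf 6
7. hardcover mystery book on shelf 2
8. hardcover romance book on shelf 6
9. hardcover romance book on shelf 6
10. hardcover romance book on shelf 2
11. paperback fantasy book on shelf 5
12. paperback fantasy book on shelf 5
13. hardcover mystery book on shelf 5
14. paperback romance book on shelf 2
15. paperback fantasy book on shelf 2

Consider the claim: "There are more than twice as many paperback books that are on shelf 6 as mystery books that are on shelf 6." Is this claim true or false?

|paperback books on shelf 6| = 2.
|mystery books on shelf 6| = 1.
The claim requires 2 > 2 × 1 = 2, which does not hold.

False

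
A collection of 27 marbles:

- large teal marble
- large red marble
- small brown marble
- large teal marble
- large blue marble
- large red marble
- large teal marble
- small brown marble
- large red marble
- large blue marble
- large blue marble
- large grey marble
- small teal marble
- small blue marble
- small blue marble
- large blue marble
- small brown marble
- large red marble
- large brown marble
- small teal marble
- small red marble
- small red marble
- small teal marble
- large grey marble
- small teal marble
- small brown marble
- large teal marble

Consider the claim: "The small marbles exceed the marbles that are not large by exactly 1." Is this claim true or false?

There are 12 small marbles.
There are 12 marbles that are not large.
The claim requires 12 − 12 (= 0) to equal 1, which does not hold.

False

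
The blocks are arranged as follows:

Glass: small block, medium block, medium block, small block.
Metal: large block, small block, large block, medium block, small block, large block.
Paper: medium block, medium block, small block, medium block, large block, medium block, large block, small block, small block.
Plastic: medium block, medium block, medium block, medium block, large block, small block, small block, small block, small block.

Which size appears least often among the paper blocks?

Counts by size (restricted to paper blocks): medium 4, small 3, large 2.
The minimum is 2, held uniquely by large.

large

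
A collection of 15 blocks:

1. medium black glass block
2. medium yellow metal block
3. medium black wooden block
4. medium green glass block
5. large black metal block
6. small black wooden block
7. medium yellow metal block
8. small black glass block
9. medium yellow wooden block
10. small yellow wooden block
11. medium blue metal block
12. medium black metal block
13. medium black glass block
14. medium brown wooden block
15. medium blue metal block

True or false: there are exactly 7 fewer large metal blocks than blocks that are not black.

There is 1 large metal block.
There are 8 blocks that are not black.
The claim requires 8 − 1 (= 7) to equal 7, which holds.

True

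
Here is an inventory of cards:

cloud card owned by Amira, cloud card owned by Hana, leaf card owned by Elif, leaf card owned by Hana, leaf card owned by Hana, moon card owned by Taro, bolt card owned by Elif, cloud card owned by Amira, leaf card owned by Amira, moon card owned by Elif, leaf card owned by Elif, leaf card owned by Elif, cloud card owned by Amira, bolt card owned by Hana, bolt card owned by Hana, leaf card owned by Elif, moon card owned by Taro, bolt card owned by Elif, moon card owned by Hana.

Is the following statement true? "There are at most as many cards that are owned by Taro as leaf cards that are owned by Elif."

True

Count of cards owned by Taro: 2.
Count of leaf cards owned by Elif: 4.
The claim requires 2 ≤ 4, which holds.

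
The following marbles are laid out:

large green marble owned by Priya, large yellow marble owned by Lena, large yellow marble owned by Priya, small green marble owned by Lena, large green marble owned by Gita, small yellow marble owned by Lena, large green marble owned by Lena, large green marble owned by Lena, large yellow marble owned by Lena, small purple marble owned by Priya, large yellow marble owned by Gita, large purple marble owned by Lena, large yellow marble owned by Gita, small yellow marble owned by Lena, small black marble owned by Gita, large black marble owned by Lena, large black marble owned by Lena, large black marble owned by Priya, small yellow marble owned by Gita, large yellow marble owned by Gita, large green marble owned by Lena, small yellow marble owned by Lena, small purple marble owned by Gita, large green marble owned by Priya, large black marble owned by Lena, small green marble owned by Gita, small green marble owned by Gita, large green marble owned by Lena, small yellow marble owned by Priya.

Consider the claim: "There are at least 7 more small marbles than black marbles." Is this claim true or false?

False

There are 11 small marbles.
There are 5 black marbles.
The claim requires 11 − 5 = 6 ≥ 7, which does not hold.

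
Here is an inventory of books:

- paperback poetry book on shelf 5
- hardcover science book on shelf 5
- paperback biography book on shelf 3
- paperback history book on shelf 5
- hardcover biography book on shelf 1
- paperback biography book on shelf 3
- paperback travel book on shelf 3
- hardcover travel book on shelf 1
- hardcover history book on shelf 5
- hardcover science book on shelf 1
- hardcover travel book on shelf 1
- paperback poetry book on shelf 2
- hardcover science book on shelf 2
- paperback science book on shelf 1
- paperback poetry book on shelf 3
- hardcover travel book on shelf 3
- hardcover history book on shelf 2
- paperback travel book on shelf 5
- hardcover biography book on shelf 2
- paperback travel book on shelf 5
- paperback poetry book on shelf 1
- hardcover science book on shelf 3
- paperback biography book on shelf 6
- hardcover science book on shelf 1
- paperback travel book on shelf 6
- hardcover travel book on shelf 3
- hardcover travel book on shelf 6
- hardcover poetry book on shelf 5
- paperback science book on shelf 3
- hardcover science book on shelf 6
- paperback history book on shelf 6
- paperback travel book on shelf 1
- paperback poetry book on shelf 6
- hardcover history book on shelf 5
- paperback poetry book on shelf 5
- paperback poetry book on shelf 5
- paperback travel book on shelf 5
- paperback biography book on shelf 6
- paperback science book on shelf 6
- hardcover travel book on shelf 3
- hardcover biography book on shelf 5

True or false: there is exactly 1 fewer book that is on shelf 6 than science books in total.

books on shelf 6: 8.
science books: 9.
The claim requires 9 − 8 (= 1) to equal 1, which holds.

True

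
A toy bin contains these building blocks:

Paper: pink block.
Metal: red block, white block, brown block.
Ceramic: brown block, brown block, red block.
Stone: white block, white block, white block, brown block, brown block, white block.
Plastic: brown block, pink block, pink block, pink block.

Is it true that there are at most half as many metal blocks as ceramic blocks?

False

There are 3 metal blocks.
There are 3 ceramic blocks.
The claim requires 2 × 3 = 6 ≤ 3, which does not hold.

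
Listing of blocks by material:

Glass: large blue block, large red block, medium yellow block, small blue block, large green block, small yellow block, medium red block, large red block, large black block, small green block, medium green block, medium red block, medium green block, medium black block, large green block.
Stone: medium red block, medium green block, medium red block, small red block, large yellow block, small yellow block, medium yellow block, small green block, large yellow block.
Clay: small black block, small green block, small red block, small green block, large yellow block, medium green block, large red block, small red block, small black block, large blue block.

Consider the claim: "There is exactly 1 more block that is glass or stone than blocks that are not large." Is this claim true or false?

blocks that are glass or stone: 24.
blocks that are not large: 23.
The claim requires 24 − 23 (= 1) to equal 1, which holds.

True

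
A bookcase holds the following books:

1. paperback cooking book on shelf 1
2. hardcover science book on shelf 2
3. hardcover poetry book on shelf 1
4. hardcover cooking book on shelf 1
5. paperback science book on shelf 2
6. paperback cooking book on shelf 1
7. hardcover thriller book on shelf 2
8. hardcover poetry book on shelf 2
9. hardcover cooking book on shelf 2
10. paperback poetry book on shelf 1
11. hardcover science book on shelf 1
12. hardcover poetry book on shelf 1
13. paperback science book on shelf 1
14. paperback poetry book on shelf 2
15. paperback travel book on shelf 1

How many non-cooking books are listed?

Total books: 15; with the excluded value: 4; remaining 15 − 4 = 11.

11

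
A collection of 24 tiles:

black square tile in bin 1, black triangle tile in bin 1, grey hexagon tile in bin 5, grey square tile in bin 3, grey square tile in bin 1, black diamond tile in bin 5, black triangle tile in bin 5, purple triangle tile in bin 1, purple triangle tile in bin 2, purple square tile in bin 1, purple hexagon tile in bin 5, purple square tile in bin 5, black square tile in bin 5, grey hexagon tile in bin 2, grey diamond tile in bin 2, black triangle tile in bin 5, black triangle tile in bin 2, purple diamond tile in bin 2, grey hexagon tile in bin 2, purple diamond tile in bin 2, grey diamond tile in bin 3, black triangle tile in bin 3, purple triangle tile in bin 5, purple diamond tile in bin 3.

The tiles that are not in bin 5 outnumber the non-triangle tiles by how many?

0

tiles that are not in bin 5: 16.
non-triangle tiles: 16.
16 − 16 = 0.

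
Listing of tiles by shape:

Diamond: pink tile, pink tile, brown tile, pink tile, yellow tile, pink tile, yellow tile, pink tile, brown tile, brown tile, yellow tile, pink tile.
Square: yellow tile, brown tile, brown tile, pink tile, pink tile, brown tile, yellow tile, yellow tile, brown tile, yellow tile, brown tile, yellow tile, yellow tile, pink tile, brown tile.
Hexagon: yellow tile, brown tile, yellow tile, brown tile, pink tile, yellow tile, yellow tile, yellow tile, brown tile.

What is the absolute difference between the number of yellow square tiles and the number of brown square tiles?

0

yellow square tiles: 6. brown square tiles: 6.
|6 − 6| = 6 − 6 = 0.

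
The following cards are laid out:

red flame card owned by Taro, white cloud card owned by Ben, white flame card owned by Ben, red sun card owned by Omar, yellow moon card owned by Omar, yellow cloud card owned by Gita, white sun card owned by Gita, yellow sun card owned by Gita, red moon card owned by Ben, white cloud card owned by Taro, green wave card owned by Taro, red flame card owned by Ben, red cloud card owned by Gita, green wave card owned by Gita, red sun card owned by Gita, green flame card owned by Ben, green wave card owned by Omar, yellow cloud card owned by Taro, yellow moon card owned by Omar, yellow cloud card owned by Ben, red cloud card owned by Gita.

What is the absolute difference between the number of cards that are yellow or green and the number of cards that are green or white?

cards that are yellow or green: 10. cards that are green or white: 8.
|10 − 8| = 10 − 8 = 2.

2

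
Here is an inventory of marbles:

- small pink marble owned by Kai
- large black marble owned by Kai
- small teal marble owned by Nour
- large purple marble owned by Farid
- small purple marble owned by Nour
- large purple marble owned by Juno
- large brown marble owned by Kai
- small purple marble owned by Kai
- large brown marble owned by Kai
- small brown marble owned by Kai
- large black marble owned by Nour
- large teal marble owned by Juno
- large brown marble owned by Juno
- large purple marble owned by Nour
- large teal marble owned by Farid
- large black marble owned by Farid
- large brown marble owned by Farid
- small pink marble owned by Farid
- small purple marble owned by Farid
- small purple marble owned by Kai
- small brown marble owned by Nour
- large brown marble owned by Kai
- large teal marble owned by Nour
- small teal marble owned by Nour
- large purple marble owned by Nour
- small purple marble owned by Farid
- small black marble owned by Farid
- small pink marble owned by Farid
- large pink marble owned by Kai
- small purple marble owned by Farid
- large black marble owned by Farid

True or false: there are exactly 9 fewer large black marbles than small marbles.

large black marbles: 4.
small marbles: 14.
The claim requires 14 − 4 (= 10) to equal 9, which does not hold.

False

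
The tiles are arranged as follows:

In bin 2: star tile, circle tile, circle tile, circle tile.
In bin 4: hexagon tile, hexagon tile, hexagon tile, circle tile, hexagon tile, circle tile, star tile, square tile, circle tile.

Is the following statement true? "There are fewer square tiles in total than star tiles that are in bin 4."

square tiles: 1.
star tiles in bin 4: 1.
The claim requires 1 < 1, which does not hold.

False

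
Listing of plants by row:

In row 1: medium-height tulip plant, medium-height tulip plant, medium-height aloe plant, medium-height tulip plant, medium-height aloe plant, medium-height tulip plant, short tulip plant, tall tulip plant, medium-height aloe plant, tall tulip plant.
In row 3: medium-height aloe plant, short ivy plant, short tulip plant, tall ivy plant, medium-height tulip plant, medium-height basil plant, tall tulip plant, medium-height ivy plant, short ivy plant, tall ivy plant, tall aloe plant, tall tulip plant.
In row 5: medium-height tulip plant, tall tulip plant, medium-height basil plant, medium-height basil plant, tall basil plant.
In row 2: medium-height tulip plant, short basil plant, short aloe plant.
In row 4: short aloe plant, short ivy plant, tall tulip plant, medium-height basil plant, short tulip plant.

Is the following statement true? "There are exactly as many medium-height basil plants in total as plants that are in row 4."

False

medium-height basil plants: 4.
plants in row 4: 5.
The claim requires 4 = 5, which does not hold.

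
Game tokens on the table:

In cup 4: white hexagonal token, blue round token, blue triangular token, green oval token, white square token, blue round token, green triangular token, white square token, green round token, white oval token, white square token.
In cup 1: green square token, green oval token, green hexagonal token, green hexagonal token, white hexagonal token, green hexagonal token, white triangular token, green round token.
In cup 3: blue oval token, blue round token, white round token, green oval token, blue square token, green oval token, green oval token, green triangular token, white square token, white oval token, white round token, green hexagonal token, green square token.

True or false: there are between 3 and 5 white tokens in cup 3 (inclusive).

white tokens in cup 3: 4.
The claim requires 3 ≤ 4 ≤ 5, which holds.

True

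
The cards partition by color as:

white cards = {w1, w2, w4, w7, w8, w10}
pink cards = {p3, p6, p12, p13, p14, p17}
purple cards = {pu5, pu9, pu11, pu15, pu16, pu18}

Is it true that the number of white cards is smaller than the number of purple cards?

False

|white cards| = 6.
|purple cards| = 6.
The claim requires 6 < 6, which does not hold.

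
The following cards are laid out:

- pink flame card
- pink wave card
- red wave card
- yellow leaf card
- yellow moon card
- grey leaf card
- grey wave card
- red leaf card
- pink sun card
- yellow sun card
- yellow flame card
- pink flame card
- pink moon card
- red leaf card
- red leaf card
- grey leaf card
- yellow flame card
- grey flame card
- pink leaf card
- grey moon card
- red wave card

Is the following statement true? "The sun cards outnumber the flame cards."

False

There are 2 sun cards.
There are 5 flame cards.
The claim requires 2 > 5, which does not hold.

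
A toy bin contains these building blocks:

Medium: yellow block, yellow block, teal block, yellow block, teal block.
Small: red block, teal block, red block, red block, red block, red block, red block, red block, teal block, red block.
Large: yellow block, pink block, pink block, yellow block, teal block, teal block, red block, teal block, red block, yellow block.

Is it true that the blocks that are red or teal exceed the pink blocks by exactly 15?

|blocks that are red or teal| = 17.
|pink blocks| = 2.
The claim requires 17 − 2 (= 15) to equal 15, which holds.

True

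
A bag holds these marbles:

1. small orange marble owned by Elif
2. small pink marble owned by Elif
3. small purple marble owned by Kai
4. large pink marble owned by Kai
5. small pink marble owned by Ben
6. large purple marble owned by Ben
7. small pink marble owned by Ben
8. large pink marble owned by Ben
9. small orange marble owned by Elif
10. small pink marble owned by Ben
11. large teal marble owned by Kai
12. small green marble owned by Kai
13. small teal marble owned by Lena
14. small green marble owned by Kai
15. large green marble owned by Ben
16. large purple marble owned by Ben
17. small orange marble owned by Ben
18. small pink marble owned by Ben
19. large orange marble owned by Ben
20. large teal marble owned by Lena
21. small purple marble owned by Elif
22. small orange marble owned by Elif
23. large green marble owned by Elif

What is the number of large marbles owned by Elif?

1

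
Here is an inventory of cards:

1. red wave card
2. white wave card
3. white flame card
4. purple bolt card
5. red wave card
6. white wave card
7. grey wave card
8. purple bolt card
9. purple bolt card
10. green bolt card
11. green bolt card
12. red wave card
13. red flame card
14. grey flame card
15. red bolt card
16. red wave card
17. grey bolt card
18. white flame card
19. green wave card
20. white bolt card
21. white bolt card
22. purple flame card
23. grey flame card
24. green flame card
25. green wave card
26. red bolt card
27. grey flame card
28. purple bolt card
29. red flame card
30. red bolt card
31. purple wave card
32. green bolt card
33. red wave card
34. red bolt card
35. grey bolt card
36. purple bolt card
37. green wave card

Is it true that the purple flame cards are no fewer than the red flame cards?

False

There is 1 purple flame card.
There are 2 red flame cards.
The claim requires 1 ≥ 2, which does not hold.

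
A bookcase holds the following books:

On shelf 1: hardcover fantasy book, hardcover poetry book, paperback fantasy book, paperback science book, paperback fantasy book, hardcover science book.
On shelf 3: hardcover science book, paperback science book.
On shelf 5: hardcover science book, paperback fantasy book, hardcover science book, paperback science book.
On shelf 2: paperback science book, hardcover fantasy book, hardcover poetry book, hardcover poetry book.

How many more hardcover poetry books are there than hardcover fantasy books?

1

hardcover poetry books: 3.
hardcover fantasy books: 2.
3 − 2 = 1.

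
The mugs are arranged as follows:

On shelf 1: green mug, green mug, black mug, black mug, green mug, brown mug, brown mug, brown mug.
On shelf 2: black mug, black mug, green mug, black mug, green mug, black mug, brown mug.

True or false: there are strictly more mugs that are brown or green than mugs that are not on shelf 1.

True

mugs that are brown or green: 9.
mugs that are not on shelf 1: 7.
The claim requires 9 > 7, which holds.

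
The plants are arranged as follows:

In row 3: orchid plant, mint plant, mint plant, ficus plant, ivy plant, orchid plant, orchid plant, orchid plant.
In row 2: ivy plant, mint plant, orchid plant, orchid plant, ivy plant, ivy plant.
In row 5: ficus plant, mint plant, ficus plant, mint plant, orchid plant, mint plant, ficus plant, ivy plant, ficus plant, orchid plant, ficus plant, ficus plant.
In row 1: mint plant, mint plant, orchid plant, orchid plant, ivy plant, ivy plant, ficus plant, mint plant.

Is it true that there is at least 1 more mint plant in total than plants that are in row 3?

True

mint plants: 9.
plants in row 3: 8.
The claim requires 9 − 8 = 1 ≥ 1, which holds.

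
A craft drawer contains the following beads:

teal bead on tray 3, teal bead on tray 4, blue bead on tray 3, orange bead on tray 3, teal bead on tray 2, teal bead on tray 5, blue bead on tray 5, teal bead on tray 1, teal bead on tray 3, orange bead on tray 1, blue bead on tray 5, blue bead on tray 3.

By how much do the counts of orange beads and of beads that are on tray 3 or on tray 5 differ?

6

orange beads: 2. beads on tray 3 or on tray 5: 8.
|2 − 8| = 8 − 2 = 6.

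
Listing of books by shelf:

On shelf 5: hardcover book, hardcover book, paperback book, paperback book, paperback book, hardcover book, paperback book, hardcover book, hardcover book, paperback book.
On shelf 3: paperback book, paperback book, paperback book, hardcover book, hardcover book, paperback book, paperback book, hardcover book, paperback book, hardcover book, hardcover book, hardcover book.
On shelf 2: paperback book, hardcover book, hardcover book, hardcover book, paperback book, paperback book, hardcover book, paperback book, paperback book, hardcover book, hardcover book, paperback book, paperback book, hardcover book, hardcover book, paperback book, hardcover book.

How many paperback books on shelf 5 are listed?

5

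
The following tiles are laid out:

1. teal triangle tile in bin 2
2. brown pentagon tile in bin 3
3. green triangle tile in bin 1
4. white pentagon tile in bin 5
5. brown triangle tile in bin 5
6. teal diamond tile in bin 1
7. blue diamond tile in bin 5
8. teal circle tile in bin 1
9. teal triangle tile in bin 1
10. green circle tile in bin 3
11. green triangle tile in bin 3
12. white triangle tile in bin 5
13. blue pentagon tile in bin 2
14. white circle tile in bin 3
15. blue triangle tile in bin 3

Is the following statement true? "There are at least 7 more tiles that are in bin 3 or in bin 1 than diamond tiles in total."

tiles in bin 3 or in bin 1: 9.
diamond tiles: 2.
The claim requires 9 − 2 = 7 ≥ 7, which holds.

True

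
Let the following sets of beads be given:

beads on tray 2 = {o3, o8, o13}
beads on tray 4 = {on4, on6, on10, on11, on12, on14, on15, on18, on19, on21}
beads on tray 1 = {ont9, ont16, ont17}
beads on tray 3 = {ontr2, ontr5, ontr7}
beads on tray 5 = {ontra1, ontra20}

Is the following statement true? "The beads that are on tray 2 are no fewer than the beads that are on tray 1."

True

beads on tray 2: 3.
beads on tray 1: 3.
The claim requires 3 ≥ 3, which holds.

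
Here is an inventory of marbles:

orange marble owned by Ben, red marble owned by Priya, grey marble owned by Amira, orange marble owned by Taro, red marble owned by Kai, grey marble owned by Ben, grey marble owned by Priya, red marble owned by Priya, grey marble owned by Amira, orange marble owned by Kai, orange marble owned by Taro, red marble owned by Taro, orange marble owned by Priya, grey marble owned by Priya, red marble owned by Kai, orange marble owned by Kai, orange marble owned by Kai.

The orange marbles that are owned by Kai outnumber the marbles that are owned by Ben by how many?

orange marbles owned by Kai: 3.
marbles owned by Ben: 2.
3 − 2 = 1.

1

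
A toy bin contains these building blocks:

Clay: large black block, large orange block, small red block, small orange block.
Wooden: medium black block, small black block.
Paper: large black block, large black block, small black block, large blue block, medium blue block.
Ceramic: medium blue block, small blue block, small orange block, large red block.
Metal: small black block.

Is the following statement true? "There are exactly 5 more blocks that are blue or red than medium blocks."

False

blocks that are blue or red: 6.
medium blocks: 3.
The claim requires 6 − 3 (= 3) to equal 5, which does not hold.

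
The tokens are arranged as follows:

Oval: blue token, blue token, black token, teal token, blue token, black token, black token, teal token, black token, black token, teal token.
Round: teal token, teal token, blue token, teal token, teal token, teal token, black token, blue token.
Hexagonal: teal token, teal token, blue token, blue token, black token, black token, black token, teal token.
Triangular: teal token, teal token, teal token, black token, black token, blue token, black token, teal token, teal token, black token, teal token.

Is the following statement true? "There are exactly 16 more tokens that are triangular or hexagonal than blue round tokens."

False

tokens that are triangular or hexagonal: 19.
blue round tokens: 2.
The claim requires 19 − 2 (= 17) to equal 16, which does not hold.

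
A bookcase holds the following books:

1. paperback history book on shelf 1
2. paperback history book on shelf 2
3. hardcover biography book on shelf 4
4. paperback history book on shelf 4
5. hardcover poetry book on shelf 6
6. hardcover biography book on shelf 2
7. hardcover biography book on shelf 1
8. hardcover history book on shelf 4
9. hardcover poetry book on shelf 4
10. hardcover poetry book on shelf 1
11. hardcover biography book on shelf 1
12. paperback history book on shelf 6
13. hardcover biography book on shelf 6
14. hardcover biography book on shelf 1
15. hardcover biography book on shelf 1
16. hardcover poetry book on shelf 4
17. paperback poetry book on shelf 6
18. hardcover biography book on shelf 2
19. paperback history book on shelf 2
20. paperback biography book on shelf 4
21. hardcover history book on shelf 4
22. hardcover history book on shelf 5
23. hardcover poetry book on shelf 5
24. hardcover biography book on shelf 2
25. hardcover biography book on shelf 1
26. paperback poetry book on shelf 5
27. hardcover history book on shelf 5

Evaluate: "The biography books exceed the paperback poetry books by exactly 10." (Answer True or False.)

|biography books| = 11.
|paperback poetry books| = 2.
The claim requires 11 − 2 (= 9) to equal 10, which does not hold.

False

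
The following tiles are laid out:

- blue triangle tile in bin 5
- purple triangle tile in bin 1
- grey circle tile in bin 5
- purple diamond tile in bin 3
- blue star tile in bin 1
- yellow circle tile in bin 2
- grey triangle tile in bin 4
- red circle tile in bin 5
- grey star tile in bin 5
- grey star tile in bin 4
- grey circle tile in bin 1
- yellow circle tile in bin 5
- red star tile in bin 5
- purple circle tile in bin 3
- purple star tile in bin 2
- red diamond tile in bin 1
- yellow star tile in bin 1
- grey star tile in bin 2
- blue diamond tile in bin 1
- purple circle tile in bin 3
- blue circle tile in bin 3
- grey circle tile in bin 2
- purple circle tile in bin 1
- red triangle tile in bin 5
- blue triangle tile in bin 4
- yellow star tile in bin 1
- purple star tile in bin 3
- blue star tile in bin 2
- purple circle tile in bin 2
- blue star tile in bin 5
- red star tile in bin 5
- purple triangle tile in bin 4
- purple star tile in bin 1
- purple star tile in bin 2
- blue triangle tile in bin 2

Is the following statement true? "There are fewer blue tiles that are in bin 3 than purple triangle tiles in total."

True

|blue tiles in bin 3| = 1.
|purple triangle tiles| = 2.
The claim requires 1 < 2, which holds.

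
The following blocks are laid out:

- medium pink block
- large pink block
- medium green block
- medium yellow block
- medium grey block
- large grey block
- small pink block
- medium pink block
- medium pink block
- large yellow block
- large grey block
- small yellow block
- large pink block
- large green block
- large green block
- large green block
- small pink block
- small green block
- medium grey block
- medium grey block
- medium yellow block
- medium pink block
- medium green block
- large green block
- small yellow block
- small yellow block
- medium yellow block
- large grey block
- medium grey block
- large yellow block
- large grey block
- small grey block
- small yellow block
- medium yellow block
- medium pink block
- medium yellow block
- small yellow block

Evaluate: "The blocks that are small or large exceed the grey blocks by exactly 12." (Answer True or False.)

|blocks that are small or large| = 21.
|grey blocks| = 9.
The claim requires 21 − 9 (= 12) to equal 12, which holds.

True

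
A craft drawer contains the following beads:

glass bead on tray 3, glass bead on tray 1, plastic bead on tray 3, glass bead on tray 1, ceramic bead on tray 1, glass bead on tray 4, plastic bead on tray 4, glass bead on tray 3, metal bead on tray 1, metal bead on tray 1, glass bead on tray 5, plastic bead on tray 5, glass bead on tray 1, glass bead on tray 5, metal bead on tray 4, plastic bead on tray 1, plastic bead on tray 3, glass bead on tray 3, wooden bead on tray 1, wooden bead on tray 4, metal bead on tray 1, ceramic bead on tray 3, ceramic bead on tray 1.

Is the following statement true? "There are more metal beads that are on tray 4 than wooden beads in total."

False

|metal beads on tray 4| = 1.
|wooden beads| = 2.
The claim requires 1 > 2, which does not hold.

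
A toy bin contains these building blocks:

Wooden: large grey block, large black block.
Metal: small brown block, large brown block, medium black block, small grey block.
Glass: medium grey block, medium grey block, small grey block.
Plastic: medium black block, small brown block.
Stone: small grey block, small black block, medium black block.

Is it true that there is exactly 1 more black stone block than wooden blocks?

False

black stone blocks: 2.
wooden blocks: 2.
The claim requires 2 − 2 (= 0) to equal 1, which does not hold.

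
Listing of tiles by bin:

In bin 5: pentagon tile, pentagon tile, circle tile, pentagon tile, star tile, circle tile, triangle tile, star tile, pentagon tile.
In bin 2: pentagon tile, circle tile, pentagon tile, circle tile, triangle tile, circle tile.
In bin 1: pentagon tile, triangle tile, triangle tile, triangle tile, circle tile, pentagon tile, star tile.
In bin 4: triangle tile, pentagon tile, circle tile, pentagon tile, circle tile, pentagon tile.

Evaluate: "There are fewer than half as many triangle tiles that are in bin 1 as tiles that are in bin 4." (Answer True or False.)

|triangle tiles in bin 1| = 3.
|tiles in bin 4| = 6.
The claim requires 2 × 3 = 6 < 6, which does not hold.

False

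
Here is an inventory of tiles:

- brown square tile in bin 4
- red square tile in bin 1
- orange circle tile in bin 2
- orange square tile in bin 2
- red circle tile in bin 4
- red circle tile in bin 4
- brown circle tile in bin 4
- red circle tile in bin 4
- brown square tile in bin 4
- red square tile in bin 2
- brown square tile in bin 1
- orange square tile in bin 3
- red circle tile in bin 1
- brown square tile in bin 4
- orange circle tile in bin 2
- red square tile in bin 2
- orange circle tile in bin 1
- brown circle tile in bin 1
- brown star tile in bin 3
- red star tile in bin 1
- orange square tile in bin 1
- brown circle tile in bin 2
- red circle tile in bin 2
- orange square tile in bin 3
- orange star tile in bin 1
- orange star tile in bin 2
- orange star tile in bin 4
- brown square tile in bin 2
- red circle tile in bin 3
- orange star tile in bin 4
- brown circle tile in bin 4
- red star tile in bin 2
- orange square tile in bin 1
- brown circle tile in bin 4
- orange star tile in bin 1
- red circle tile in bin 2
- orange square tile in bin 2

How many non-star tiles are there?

29

Total tiles: 37; with the excluded value: 8; remaining 37 − 8 = 29.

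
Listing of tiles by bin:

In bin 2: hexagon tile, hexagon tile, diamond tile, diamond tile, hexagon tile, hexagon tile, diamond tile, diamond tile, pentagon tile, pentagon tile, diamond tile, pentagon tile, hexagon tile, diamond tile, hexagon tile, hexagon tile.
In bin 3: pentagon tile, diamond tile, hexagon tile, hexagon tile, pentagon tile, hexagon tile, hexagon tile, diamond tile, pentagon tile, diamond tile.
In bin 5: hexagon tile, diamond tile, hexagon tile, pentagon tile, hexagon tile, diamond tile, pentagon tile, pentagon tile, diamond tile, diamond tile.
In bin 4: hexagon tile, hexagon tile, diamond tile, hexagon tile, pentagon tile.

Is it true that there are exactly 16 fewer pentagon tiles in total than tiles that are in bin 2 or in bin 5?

|pentagon tiles| = 10.
|tiles in bin 2 or in bin 5| = 26.
The claim requires 26 − 10 (= 16) to equal 16, which holds.

True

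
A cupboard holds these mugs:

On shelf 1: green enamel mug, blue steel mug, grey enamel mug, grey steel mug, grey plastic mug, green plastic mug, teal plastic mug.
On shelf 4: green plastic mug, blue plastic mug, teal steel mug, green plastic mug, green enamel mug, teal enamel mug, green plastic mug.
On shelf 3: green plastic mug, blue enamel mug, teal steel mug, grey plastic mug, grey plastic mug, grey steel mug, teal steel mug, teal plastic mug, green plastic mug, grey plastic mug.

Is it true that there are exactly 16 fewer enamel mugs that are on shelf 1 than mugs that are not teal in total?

True

|enamel mugs on shelf 1| = 2.
|mugs that are not teal| = 18.
The claim requires 18 − 2 (= 16) to equal 16, which holds.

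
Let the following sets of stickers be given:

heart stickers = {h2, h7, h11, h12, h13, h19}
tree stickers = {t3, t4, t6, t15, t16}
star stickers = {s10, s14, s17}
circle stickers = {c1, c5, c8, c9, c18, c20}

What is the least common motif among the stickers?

star

Counts by motif: circle 6, heart 6, tree 5, star 3.
The minimum is 3, held uniquely by star.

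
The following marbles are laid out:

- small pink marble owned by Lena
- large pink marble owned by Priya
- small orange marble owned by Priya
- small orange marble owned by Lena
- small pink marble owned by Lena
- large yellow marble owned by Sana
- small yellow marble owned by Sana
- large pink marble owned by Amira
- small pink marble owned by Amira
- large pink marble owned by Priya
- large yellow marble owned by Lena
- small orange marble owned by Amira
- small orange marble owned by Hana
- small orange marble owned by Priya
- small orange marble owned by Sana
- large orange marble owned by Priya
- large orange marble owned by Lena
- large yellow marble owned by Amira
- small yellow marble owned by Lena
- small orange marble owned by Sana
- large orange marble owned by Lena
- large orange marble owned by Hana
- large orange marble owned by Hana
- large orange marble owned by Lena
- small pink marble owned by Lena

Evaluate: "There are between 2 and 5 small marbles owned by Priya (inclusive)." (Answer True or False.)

|small marbles owned by Priya| = 2.
The claim requires 2 ≤ 2 ≤ 5, which holds.

True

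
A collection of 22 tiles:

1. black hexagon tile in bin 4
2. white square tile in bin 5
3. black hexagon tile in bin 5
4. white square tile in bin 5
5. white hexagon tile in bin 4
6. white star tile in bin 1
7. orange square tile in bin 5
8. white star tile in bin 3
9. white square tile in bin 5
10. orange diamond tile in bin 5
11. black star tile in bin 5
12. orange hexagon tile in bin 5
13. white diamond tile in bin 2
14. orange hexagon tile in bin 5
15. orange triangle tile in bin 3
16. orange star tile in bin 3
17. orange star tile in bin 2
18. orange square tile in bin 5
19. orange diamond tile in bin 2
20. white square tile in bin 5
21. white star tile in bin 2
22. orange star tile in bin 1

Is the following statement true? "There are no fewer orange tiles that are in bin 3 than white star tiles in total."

orange tiles in bin 3: 2.
white star tiles: 3.
The claim requires 2 ≥ 3, which does not hold.

False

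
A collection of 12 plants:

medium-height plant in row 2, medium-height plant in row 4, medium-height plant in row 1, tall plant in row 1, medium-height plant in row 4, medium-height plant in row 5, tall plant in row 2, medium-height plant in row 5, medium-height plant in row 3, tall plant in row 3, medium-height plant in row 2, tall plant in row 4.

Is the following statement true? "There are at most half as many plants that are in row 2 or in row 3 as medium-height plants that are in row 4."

False

There are 5 plants in row 2 or in row 3.
There are 2 medium-height plants in row 4.
The claim requires 2 × 5 = 10 ≤ 2, which does not hold.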